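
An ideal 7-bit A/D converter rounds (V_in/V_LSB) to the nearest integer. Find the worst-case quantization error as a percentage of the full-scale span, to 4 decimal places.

0.3906 %

Rounding → worst-case error = ½ LSB = V_FS/2^8, so 100/256 = 0.390625 % of full scale.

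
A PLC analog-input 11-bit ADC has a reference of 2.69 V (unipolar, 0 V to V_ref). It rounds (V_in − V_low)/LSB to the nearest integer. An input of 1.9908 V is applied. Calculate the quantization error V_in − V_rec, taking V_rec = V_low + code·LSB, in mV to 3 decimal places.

LSB = 2.69/2^11 = 1.313 mV.
Scaled input = 1515.6723 LSBs, so code = 1516.
Reconstructed: 1.9912305 V.
Error = 1.9908 − 1.9912305 = -0.000430469 V = -0.430 mV.

-0.430 mV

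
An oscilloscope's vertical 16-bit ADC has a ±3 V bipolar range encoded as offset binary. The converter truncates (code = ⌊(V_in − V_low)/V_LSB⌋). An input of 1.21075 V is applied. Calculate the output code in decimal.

With 65536 levels over 6 V, one step is 91.55 µV.
(1.21075 − (−3)) / 9.15527e-05 = 45992.619 LSBs.
⌊·⌋(45992.619) = 45992.

code 45992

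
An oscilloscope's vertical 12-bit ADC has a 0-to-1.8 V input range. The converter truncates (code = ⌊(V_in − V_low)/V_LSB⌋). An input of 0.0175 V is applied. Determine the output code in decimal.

LSB = 1.8 V / 4096 = 439.45 µV.
(V_in − V_low)/LSB = (0.0175 − 0) / 0.000439453 = 39.822.
So the output code is 39.

code 39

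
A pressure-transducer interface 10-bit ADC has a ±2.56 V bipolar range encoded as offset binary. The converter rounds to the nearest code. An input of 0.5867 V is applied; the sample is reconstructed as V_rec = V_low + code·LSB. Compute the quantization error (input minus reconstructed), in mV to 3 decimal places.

1.700 mV

One LSB is 5.12 V / 1024 = 5.000 mV.
Scaled input = 629.3400 LSBs, so code = 629.
Code 629 maps back to (−2.56) + 629×0.005 V = 0.585 V.
Error = 0.5867 − 0.585 = 0.0017 V = 1.700 mV.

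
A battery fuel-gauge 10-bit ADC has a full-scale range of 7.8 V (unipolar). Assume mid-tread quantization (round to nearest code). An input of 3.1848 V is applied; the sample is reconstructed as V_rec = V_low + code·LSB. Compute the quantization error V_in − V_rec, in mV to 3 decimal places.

One LSB is 7.8 V / 1024 = 7.617 mV.
(3.1848 − 0)/0.00761719 = 418.1071; round gives code 418.
V_rec = 0 + 418·0.00761719 = 3.1839844 V.
Difference: 0.000815625 V → 0.816 mV.

0.816 mV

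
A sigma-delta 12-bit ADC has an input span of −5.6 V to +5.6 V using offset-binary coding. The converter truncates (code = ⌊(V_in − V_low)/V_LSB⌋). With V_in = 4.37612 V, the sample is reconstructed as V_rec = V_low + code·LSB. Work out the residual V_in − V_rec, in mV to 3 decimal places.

Step size: 11.2 V ÷ 2^12 = 2.734 mV.
(V_in − V_low)/LSB = (4.37612 − (−5.6))/0.00273437 = 3648.4096 → code 3648 (floor).
Reconstructed: 4.375 V.
Error = 4.37612 − 4.375 = 0.00112 V = 1.120 mV.

1.120 mV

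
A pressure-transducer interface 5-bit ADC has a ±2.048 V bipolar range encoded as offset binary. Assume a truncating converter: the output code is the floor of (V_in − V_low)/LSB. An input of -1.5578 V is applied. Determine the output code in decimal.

Full-scale span = 4.096 V; LSB = 4.096/2^5 = 128.000 mV.
Input sits at 3.830 steps above V_low.
So the output code is 3.

code 3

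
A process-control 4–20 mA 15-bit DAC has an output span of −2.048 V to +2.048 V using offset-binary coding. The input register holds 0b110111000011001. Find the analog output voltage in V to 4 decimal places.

1.4751 V

LSB = 4.096 V / 2^15 = 125.00 µV.
Code 0b110111000011001 = 28185 decimal.
V_out = (−2.048) + 28185 × 0.000125 V = 1.47513 V.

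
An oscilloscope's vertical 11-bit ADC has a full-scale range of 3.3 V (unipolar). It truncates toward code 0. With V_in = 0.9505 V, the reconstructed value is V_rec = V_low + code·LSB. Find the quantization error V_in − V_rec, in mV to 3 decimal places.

Step size: 3.3 V ÷ 2^11 = 1.611 mV.
(0.9505 − 0)/0.00161133 = 589.8861; ⌊·⌋ gives code 589.
Reconstructed: 0.94907227 V.
Error = 0.9505 − 0.94907227 = 0.00142773 V = 1.428 mV.

1.428 mV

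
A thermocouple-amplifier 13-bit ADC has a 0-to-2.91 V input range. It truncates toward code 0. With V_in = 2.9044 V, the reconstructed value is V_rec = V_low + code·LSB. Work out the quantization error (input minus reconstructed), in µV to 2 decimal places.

83.59 µV

Step size: 2.91 V ÷ 2^13 = 355.22 µV.
(V_in − V_low)/LSB = (2.9044 − 0)/0.000355225 = 8176.2353 → code 8176 (floor).
Code 8176 maps back to 0 + 8176×0.000355225 V = 2.9043164 V.
Error = 2.9044 − 2.9043164 = 8.35937e-05 V = 83.59 µV.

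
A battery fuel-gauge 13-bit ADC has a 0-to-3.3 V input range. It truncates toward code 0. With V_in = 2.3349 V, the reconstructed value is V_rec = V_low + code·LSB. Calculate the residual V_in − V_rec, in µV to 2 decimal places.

85.55 µV

Step size: 3.3 V ÷ 2^13 = 402.83 µV.
(2.3349 − 0)/0.000402832 = 5796.2124; ⌊·⌋ gives code 5796.
Code 5796 maps back to 0 + 5796×0.000402832 V = 2.3348145 V.
Difference: 8.55469e-05 V → 85.55 µV.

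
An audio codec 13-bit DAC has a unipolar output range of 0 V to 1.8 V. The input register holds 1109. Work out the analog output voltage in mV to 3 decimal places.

243.677 mV

LSB = 1.8 V / 2^13 = 219.73 µV.
V_out = 0 + 1109 × 0.000219727 V = 0.243677 V.
= 243.677 mV.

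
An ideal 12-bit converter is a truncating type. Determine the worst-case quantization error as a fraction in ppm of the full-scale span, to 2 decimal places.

244.14 ppm

Truncating → worst-case error = 1 LSB = V_FS/2^12, so 1e+06/4096 = 244.141 ppm of full scale.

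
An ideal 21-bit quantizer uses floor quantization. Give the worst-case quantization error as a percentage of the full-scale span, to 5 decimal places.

Truncating → worst-case error = 1 LSB = V_FS/2^21, so 100/2097152 = 4.76837e-05 % of full scale.

0.00005 %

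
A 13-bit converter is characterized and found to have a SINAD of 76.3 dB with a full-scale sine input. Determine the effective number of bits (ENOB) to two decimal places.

12.38 bits

ENOB = (SINAD − 1.76) / 6.02 = (76.3 − 1.76)/6.02 = 12.382.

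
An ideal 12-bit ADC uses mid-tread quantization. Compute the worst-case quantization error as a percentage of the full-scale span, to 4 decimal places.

Rounding → worst-case error = ½ LSB = V_FS/2^13, so 100/8192 = 0.012207 % of full scale.

0.0122 %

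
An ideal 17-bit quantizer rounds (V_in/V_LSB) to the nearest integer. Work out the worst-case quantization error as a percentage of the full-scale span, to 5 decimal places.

0.00038 %

Rounding → worst-case error = ½ LSB = V_FS/2^18, so 100/262144 = 0.00038147 % of full scale.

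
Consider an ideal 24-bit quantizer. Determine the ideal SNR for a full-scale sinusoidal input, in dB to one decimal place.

146.2 dB

SNR ≈ 6.02·N + 1.76 dB = 6.02·24 + 1.76 = 146.24 dB.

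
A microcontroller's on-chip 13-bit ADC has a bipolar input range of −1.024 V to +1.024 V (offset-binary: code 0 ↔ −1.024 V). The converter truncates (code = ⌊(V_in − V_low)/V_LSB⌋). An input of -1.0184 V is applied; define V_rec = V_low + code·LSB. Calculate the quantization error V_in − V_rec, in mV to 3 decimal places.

0.100 mV

LSB = 2.048/2^13 = 250.00 µV.
(-1.0184 − (−1.024))/0.00025 = 22.4000; ⌊·⌋ gives code 22.
V_rec = (−1.024) + 22·0.00025 = -1.0185 V.
Difference: 0.0001 V → 0.100 mV.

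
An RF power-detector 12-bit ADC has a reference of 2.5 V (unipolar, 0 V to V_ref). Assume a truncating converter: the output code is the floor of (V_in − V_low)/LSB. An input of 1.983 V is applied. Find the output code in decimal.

code 3248

LSB = 2.5 V / 4096 = 0.610 mV.
(1.983 − 0) / 0.000610352 = 3248.947 LSBs.
So the output code is 3248.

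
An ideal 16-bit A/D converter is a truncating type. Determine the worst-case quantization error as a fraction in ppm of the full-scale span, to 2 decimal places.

15.26 ppm

Truncating → worst-case error = 1 LSB = V_FS/2^16, so 1e+06/65536 = 15.2588 ppm of full scale.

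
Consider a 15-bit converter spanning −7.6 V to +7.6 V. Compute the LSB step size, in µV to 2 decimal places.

Full-scale span = 15.2 V.
LSB = 15.2 / 2^15 = 15.2 / 32768 = 0.000463867 V = 463.87 µV.

463.87 µV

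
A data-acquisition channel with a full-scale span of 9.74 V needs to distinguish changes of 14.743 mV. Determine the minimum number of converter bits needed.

10 bits

Number of steps required ≥ 9.74 V / 14.743 mV = 660.65.
Need 2^N ≥ 660.65; 2^9 = 512, 2^10 = 1024.
Minimum N = 10.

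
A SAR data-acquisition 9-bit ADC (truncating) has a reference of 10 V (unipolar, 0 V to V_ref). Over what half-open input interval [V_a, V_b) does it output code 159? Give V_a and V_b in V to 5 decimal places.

LSB = 10/2^9 = 19.531 mV.
V_a = V_low + 159·LSB = 3.10547 V; V_b = V_low + 160·LSB = 3.125 V.

[3.10547 V, 3.12500 V)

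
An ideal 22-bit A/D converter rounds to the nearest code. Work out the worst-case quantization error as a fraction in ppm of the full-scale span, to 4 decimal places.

0.1192 ppm

Rounding → worst-case error = ½ LSB = V_FS/2^23, so 1e+06/8388608 = 0.119209 ppm of full scale.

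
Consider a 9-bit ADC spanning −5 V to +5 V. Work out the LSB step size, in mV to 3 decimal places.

Full-scale span = 10 V.
LSB = 10 / 2^9 = 10 / 512 = 0.0195312 V = 19.531 mV.

19.531 mV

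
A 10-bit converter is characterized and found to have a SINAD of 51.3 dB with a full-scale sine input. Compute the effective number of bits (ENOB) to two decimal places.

ENOB = (SINAD − 1.76) / 6.02 = (51.3 − 1.76)/6.02 = 8.229.

8.23 bits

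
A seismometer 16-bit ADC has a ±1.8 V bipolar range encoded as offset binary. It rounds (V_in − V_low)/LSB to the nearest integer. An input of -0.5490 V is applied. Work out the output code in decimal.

code 22774

Full-scale span = 3.6 V; LSB = 3.6/2^16 = 54.93 µV.
Input sits at 22773.760 steps above V_low.
round(22773.760) = 22774.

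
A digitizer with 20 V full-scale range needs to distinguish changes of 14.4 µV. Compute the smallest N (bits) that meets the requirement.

Number of steps required ≥ 20 V / 14.4 µV = 1388888.89.
Need 2^N ≥ 1388888.89; 2^20 = 1048576, 2^21 = 2097152.
Minimum N = 21.

21 bits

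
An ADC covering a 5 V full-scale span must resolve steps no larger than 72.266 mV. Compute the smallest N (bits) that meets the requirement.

Number of steps required ≥ 5 V / 72.266 mV = 69.19.
Need 2^N ≥ 69.19; 2^6 = 64, 2^7 = 128.
Minimum N = 7.

7 bits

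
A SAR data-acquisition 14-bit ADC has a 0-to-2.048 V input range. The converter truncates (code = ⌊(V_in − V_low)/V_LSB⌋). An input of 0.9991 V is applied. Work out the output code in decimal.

code 7992

With 16384 levels over 2.048 V, one step is 125.00 µV.
(V_in − V_low)/LSB = (0.9991 − 0) / 0.000125 = 7992.800.
Floor → code 7992.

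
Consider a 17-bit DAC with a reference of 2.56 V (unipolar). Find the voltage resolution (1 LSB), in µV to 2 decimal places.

19.53 µV

Full-scale span = 2.56 V.
LSB = 2.56 / 2^17 = 2.56 / 131072 = 1.95313e-05 V = 19.53 µV.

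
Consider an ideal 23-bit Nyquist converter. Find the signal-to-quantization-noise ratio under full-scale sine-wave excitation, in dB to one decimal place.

140.2 dB

SNR ≈ 6.02·N + 1.76 dB = 6.02·23 + 1.76 = 140.22 dB.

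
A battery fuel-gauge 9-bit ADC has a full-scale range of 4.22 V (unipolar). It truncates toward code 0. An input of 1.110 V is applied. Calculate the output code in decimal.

LSB = 4.22 V / 512 = 8.242 mV.
(1.110 − 0) / 0.00824219 = 134.673 LSBs.
Floor → code 134.

code 134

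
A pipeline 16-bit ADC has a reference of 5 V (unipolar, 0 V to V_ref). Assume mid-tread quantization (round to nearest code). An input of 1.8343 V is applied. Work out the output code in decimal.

code 24043

LSB = 5 V / 65536 = 76.29 µV.
Input sits at 24042.537 steps above V_low.
round(24042.537) = 24043.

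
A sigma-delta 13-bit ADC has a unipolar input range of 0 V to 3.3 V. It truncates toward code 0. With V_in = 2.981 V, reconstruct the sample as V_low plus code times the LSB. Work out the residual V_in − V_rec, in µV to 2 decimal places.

LSB = 3.3/2^13 = 402.83 µV.
(2.981 − 0)/0.000402832 = 7400.1067; ⌊·⌋ gives code 7400.
Reconstructed: 2.980957 V.
Difference: 4.29687e-05 V → 42.97 µV.

42.97 µV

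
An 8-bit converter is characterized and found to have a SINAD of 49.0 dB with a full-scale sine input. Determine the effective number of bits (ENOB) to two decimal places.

ENOB = (SINAD − 1.76) / 6.02 = (49.0 − 1.76)/6.02 = 7.847.

7.85 bits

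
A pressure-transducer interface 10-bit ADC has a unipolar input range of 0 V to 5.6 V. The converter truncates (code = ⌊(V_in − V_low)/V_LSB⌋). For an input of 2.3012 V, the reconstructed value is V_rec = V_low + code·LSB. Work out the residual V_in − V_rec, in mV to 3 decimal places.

4.325 mV

LSB = 5.6/2^10 = 5.469 mV.
(2.3012 − 0)/0.00546875 = 420.7909; ⌊·⌋ gives code 420.
V_rec = 0 + 420·0.00546875 = 2.296875 V.
Error = 2.3012 − 2.296875 = 0.004325 V = 4.325 mV.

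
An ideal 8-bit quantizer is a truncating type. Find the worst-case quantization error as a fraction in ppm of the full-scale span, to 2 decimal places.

3906.25 ppm

Truncating → worst-case error = 1 LSB = V_FS/2^8, so 1e+06/256 = 3906.25 ppm of full scale.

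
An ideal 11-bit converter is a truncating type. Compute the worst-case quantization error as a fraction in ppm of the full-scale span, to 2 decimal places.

Truncating → worst-case error = 1 LSB = V_FS/2^11, so 1e+06/2048 = 488.281 ppm of full scale.

488.28 ppm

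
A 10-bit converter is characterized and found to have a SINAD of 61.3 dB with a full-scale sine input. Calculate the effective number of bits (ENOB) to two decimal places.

ENOB = (SINAD − 1.76) / 6.02 = (61.3 − 1.76)/6.02 = 9.890.

9.89 bits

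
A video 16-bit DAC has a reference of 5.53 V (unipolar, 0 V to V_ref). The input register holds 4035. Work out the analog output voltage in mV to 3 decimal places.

340.478 mV

LSB = 5.53 V / 2^16 = 84.38 µV.
V_out = 0 + 4035 × 8.43811e-05 V = 0.340478 V.
= 340.478 mV.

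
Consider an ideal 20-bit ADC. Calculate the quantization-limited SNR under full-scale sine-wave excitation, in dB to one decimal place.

SNR ≈ 6.02·N + 1.76 dB = 6.02·20 + 1.76 = 122.16 dB.

122.2 dB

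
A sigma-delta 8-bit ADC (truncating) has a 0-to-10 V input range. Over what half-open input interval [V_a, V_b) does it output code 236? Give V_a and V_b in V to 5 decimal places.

[9.21875 V, 9.25781 V)

LSB = 10/2^8 = 39.062 mV.
V_a = V_low + 236·LSB = 9.21875 V; V_b = V_low + 237·LSB = 9.25781 V.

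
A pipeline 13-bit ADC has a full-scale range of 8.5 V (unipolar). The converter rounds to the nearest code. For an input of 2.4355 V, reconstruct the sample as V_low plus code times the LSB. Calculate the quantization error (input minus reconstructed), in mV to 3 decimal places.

Step size: 8.5 V ÷ 2^13 = 1.038 mV.
(V_in − V_low)/LSB = (2.4355 − 0)/0.0010376 = 2347.2489 → code 2347 (round).
Code 2347 maps back to 0 + 2347×0.0010376 V = 2.4352417 V.
V_in − V_rec = 0.000258301 V = 0.258 mV.

0.258 mV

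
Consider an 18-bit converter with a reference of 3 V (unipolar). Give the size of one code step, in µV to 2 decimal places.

11.44 µV

Full-scale span = 3 V.
LSB = 3 / 2^18 = 3 / 262144 = 1.14441e-05 V = 11.44 µV.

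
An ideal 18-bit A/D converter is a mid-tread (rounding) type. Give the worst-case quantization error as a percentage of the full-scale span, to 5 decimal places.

Rounding → worst-case error = ½ LSB = V_FS/2^19, so 100/524288 = 0.000190735 % of full scale.

0.00019 %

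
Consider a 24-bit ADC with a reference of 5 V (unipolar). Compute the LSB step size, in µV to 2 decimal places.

0.30 µV

Full-scale span = 5 V.
LSB = 5 / 2^24 = 5 / 16777216 = 2.98023e-07 V = 0.30 µV.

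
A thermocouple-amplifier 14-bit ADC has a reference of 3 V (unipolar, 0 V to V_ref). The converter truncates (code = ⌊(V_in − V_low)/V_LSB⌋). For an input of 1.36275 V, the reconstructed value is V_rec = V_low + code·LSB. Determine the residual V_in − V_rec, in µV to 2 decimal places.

Step size: 3 V ÷ 2^14 = 183.11 µV.
(V_in − V_low)/LSB = (1.36275 − 0)/0.000183105 = 7442.4320 → code 7442 (floor).
Reconstructed: 1.3626709 V.
Difference: 7.91016e-05 V → 79.10 µV.

79.10 µV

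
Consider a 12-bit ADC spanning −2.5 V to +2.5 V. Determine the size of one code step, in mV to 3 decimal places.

Full-scale span = 5 V.
LSB = 5 / 2^12 = 5 / 4096 = 0.0012207 V = 1.221 mV.

1.221 mV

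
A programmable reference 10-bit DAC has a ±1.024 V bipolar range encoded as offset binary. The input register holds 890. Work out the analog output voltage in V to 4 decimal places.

0.7560 V

LSB = 2.048 V / 2^10 = 2.000 mV.
V_out = (−1.024) + 890 × 0.002 V = 0.756 V.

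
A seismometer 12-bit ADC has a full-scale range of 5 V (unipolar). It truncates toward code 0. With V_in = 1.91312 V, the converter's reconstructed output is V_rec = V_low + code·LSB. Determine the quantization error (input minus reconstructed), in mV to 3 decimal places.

0.278 mV

One LSB is 5 V / 4096 = 1.221 mV.
(V_in − V_low)/LSB = (1.91312 − 0)/0.0012207 = 1567.2279 → code 1567 (floor).
V_rec = 0 + 1567·0.0012207 = 1.9128418 V.
V_in − V_rec = 0.000278203 V = 0.278 mV.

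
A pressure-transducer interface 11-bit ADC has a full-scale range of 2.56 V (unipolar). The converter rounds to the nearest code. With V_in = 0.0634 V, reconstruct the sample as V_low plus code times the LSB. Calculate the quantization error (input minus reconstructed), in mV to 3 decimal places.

Step size: 2.56 V ÷ 2^11 = 1.250 mV.
(0.0634 − 0)/0.00125 = 50.7200; round gives code 51.
Reconstructed: 0.06375 V.
V_in − V_rec = -0.00035 V = -0.350 mV.

-0.350 mV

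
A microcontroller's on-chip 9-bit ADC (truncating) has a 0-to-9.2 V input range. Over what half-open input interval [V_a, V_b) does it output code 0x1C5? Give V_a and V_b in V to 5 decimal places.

[8.13984 V, 8.15781 V)

LSB = 9.2/2^9 = 17.969 mV.
Code 0x1C5 = 453 decimal.
V_a = V_low + 453·LSB = 8.13984 V; V_b = V_low + 454·LSB = 8.15781 V.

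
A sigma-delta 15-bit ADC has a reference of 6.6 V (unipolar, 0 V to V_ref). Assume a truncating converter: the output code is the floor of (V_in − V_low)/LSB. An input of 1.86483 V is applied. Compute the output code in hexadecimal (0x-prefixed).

Full-scale span = 6.6 V; LSB = 6.6/2^15 = 201.42 µV.
(1.86483 − 0) / 0.000201416 = 9258.598 LSBs.
Floor → code 9258.
In hexadecimal (0x-prefixed): 0x242A.

code 0x242A (decimal 9258)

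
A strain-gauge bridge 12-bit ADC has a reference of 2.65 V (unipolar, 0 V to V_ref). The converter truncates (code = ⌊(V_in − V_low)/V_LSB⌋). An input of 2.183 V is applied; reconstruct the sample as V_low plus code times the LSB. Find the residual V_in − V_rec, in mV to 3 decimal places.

Step size: 2.65 V ÷ 2^12 = 0.647 mV.
Scaled input = 3374.1766 LSBs, so code = 3374.
V_rec = 0 + 3374·0.000646973 = 2.1828857 V.
V_in − V_rec = 0.000114258 V = 0.114 mV.

0.114 mV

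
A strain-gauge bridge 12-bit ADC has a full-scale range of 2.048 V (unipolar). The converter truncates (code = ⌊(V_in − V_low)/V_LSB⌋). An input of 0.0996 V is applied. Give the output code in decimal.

LSB = 2.048 V / 4096 = 0.500 mV.
(0.0996 − 0) / 0.0005 = 199.200 LSBs.
So the output code is 199.

code 199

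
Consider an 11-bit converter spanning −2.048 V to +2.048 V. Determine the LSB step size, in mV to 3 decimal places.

Full-scale span = 4.096 V.
LSB = 4.096 / 2^11 = 4.096 / 2048 = 0.002 V = 2.000 mV.

2.000 mV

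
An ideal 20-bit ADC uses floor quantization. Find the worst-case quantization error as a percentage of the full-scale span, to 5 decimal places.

0.00010 %

Truncating → worst-case error = 1 LSB = V_FS/2^20, so 100/1048576 = 9.53674e-05 % of full scale.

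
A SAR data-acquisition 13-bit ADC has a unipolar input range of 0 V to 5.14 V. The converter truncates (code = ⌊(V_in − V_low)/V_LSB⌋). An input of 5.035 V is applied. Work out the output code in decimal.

code 8024

Full-scale span = 5.14 V; LSB = 5.14/2^13 = 0.627 mV.
Input sits at 8024.654 steps above V_low.
⌊·⌋(8024.654) = 8024.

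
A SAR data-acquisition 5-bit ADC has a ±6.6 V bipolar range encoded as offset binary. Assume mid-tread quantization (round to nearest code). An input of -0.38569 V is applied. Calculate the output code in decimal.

With 32 levels over 13.2 V, one step is 412.500 mV.
(-0.38569 − (−6.6)) / 0.4125 = 15.065 LSBs.
Round → code 15.

code 15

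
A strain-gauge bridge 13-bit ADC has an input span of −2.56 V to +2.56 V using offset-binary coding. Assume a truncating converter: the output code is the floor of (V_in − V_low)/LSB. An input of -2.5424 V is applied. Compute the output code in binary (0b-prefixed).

With 8192 levels over 5.12 V, one step is 0.625 mV.
(-2.5424 − (−2.56)) / 0.000625 = 28.160 LSBs.
Floor → code 28.
In binary (0b-prefixed): 0b11100.

code 0b11100 (decimal 28)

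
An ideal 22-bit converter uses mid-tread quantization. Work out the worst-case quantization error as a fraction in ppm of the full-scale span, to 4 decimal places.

0.1192 ppm

Rounding → worst-case error = ½ LSB = V_FS/2^23, so 1e+06/8388608 = 0.119209 ppm of full scale.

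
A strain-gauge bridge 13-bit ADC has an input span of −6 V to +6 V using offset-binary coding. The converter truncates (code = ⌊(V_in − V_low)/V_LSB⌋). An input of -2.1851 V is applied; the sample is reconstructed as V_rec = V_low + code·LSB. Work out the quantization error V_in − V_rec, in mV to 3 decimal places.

One LSB is 12 V / 8192 = 1.465 mV.
(V_in − V_low)/LSB = (-2.1851 − (−6))/0.00146484 = 2604.3051 → code 2604 (floor).
V_rec = (−6) + 2604·0.00146484 = -2.1855469 V.
Error = -2.1851 − (−2.1855469) = 0.000446875 V = 0.447 mV.

0.447 mV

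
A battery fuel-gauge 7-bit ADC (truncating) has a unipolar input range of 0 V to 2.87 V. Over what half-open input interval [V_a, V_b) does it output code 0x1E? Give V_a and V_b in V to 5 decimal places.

[0.67266 V, 0.69508 V)

LSB = 2.87/2^7 = 22.422 mV.
Code 0x1E = 30 decimal.
V_a = V_low + 30·LSB = 0.672656 V; V_b = V_low + 31·LSB = 0.695078 V.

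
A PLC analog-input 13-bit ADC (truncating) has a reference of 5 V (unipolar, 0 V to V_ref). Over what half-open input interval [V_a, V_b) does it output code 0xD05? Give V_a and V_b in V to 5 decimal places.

[2.03430 V, 2.03491 V)

LSB = 5/2^13 = 0.610 mV.
Code 0xD05 = 3333 decimal.
V_a = V_low + 3333·LSB = 2.0343 V; V_b = V_low + 3334·LSB = 2.03491 V.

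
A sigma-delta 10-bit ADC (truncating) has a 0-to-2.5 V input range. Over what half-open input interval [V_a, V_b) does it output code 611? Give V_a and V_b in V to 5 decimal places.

[1.49170 V, 1.49414 V)

LSB = 2.5/2^10 = 2.441 mV.
V_a = V_low + 611·LSB = 1.4917 V; V_b = V_low + 612·LSB = 1.49414 V.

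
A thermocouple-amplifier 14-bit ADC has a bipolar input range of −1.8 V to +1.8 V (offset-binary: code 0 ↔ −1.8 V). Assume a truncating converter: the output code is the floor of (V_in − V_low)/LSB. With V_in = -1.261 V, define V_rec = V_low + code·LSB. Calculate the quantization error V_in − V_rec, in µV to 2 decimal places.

10.74 µV

One LSB is 3.6 V / 16384 = 219.73 µV.
Scaled input = 2453.0489 LSBs, so code = 2453.
Reconstructed: -1.2610107 V.
Error = -1.261 − (−1.2610107) = 1.07422e-05 V = 10.74 µV.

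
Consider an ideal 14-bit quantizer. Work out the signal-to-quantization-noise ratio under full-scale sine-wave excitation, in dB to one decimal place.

86.0 dB

SNR ≈ 6.02·N + 1.76 dB = 6.02·14 + 1.76 = 86.04 dB.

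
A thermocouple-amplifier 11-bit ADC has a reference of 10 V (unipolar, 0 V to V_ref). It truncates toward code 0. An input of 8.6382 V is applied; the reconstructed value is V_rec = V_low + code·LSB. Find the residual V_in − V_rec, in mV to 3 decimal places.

One LSB is 10 V / 2048 = 4.883 mV.
(V_in − V_low)/LSB = (8.6382 − 0)/0.00488281 = 1769.1034 → code 1769 (floor).
V_rec = 0 + 1769·0.00488281 = 8.6376953 V.
Difference: 0.000504688 V → 0.505 mV.

0.505 mV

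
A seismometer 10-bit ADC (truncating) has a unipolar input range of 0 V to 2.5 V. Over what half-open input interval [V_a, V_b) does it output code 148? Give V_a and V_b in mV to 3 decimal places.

[361.328 mV, 363.770 mV)

LSB = 2.5/2^10 = 2.441 mV.
V_a = V_low + 148·LSB = 0.361328 V; V_b = V_low + 149·LSB = 0.36377 V.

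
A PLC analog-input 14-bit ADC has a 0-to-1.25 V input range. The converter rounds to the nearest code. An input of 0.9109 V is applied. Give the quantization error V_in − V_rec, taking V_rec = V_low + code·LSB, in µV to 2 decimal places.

26.59 µV

One LSB is 1.25 V / 16384 = 76.29 µV.
(0.9109 − 0)/7.62939e-05 = 11939.3485; round gives code 11939.
Reconstructed: 0.91087341 V.
V_in − V_rec = 2.65869e-05 V = 26.59 µV.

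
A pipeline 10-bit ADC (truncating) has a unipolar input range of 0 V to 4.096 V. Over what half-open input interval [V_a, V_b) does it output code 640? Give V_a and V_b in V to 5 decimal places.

LSB = 4.096/2^10 = 4.000 mV.
V_a = V_low + 640·LSB = 2.56 V; V_b = V_low + 641·LSB = 2.564 V.

[2.56000 V, 2.56400 V)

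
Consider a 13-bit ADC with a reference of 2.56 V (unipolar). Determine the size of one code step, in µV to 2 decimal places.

Full-scale span = 2.56 V.
LSB = 2.56 / 2^13 = 2.56 / 8192 = 0.0003125 V = 312.50 µV.

312.50 µV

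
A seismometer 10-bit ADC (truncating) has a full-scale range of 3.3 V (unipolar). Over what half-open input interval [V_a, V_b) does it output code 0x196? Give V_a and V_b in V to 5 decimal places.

[1.30840 V, 1.31162 V)

LSB = 3.3/2^10 = 3.223 mV.
Code 0x196 = 406 decimal.
V_a = V_low + 406·LSB = 1.3084 V; V_b = V_low + 407·LSB = 1.31162 V.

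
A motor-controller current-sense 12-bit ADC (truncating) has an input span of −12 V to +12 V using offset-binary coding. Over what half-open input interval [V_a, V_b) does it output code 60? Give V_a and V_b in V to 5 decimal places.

LSB = 24/2^12 = 5.859 mV.
V_a = V_low + 60·LSB = -11.6484 V; V_b = V_low + 61·LSB = -11.6426 V.

[-11.64844 V, -11.64258 V)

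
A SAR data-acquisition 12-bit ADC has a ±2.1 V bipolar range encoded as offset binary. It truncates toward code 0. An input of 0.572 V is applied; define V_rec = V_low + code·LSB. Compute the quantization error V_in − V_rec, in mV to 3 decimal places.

0.857 mV

One LSB is 4.2 V / 4096 = 1.025 mV.
(V_in − V_low)/LSB = (0.572 − (−2.1))/0.00102539 = 2605.8362 → code 2605 (floor).
Reconstructed: 0.57114258 V.
Difference: 0.000857422 V → 0.857 mV.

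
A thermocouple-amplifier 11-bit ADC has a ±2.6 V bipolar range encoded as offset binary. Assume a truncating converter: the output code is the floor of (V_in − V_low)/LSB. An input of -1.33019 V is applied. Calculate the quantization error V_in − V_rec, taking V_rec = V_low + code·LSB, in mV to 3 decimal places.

0.279 mV

One LSB is 5.2 V / 2048 = 2.539 mV.
Scaled input = 500.1098 LSBs, so code = 500.
Code 500 maps back to (−2.6) + 500×0.00253906 V = -1.3304688 V.
Error = -1.33019 − (−1.3304688) = 0.00027875 V = 0.279 mV.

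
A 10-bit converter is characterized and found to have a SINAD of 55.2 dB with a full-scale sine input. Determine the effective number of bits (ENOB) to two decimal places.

8.88 bits

ENOB = (SINAD − 1.76) / 6.02 = (55.2 − 1.76)/6.02 = 8.877.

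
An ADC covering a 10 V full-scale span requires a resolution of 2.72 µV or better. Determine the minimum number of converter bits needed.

Number of steps required ≥ 10 V / 2.72 µV = 3676470.59.
Need 2^N ≥ 3676470.59; 2^21 = 2097152, 2^22 = 4194304.
Minimum N = 22.

22 bits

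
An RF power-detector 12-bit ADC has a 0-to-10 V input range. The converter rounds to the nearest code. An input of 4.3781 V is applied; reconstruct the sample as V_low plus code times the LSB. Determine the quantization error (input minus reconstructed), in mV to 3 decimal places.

0.659 mV

LSB = 10/2^12 = 2.441 mV.
(4.3781 − 0)/0.00244141 = 1793.2698; round gives code 1793.
V_rec = 0 + 1793·0.00244141 = 4.3774414 V.
Error = 4.3781 − 4.3774414 = 0.000658594 V = 0.659 mV.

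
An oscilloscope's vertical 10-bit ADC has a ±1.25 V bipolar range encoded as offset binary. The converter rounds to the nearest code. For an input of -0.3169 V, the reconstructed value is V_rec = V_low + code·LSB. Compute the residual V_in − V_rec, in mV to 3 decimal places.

LSB = 2.5/2^10 = 2.441 mV.
Scaled input = 382.1978 LSBs, so code = 382.
Code 382 maps back to (−1.25) + 382×0.00244141 V = -0.31738281 V.
Difference: 0.000482813 V → 0.483 mV.

0.483 mV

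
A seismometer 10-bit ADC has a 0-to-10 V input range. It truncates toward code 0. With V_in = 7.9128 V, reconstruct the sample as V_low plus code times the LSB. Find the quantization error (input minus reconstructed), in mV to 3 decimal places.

2.644 mV

LSB = 10/2^10 = 9.766 mV.
(V_in − V_low)/LSB = (7.9128 − 0)/0.00976562 = 810.2707 → code 810 (floor).
Reconstructed: 7.9101562 V.
Error = 7.9128 − 7.9101562 = 0.00264375 V = 2.644 mV.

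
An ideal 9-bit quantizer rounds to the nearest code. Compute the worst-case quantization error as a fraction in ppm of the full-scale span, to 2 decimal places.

976.56 ppm

Rounding → worst-case error = ½ LSB = V_FS/2^10, so 1e+06/1024 = 976.562 ppm of full scale.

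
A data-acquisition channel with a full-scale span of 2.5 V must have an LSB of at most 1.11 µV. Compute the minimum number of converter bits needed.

Number of steps required ≥ 2.5 V / 1.11 µV = 2252252.25.
Need 2^N ≥ 2252252.25; 2^21 = 2097152, 2^22 = 4194304.
Minimum N = 22.

22 bits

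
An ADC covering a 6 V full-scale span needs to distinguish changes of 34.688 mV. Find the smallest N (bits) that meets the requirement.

8 bits

Number of steps required ≥ 6 V / 34.688 mV = 172.97.
Need 2^N ≥ 172.97; 2^7 = 128, 2^8 = 256.
Minimum N = 8.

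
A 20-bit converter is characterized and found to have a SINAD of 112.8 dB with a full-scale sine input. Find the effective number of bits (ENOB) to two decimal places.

18.45 bits

ENOB = (SINAD − 1.76) / 6.02 = (112.8 − 1.76)/6.02 = 18.445.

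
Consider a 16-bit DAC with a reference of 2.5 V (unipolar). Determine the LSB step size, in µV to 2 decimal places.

38.15 µV

Full-scale span = 2.5 V.
LSB = 2.5 / 2^16 = 2.5 / 65536 = 3.8147e-05 V = 38.15 µV.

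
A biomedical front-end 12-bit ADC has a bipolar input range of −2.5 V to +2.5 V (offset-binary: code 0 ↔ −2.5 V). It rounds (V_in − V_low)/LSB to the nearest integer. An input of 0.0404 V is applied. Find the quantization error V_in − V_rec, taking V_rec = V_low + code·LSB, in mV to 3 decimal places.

One LSB is 5 V / 4096 = 1.221 mV.
Scaled input = 2081.0957 LSBs, so code = 2081.
Reconstructed: 0.040283203 V.
V_in − V_rec = 0.000116797 V = 0.117 mV.

0.117 mV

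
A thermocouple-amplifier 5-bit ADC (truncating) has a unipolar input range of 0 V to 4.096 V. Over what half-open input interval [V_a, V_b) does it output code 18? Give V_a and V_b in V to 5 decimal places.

LSB = 4.096/2^5 = 128.000 mV.
V_a = V_low + 18·LSB = 2.304 V; V_b = V_low + 19·LSB = 2.432 V.

[2.30400 V, 2.43200 V)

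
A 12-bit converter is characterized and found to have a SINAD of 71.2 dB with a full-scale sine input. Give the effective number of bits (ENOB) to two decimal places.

ENOB = (SINAD − 1.76) / 6.02 = (71.2 − 1.76)/6.02 = 11.535.

11.53 bits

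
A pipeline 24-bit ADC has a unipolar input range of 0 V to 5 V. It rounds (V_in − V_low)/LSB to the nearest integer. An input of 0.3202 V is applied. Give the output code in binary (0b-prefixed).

Full-scale span = 5 V; LSB = 5/2^24 = 0.30 µV.
(V_in − V_low)/LSB = (0.3202 − 0) / 2.98023e-07 = 1074412.913.
So the output code is 1074413.
In binary (0b-prefixed): 0b100000110010011101101.

code 0b100000110010011101101 (decimal 1074413)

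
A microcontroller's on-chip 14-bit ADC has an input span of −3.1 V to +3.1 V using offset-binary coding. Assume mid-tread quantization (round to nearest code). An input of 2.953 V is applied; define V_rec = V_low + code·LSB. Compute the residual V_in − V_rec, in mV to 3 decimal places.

Step size: 6.2 V ÷ 2^14 = 378.42 µV.
(V_in − V_low)/LSB = (2.953 − (−3.1))/0.000378418 = 15995.5406 → code 15996 (round).
Reconstructed: 2.9531738 V.
V_in − V_rec = -0.000173828 V = -0.174 mV.

-0.174 mV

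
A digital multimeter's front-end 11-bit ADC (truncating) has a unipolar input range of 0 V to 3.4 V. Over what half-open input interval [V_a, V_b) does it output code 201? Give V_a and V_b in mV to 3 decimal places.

LSB = 3.4/2^11 = 1.660 mV.
V_a = V_low + 201·LSB = 0.333691 V; V_b = V_low + 202·LSB = 0.335352 V.

[333.691 mV, 335.352 mV)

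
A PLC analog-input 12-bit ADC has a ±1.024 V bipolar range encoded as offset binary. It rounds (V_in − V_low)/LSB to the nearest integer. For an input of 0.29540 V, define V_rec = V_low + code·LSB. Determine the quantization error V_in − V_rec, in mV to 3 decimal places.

-0.100 mV

LSB = 2.048/2^12 = 0.500 mV.
(0.29540 − (−1.024))/0.0005 = 2638.8000; round gives code 2639.
V_rec = (−1.024) + 2639·0.0005 = 0.2955 V.
Error = 0.29540 − 0.2955 = -0.0001 V = -0.100 mV.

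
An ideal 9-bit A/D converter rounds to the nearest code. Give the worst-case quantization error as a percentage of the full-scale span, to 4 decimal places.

0.0977 %

Rounding → worst-case error = ½ LSB = V_FS/2^10, so 100/1024 = 0.0976562 % of full scale.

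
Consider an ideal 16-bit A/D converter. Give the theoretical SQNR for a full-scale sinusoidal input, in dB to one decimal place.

SNR ≈ 6.02·N + 1.76 dB = 6.02·16 + 1.76 = 98.08 dB.

98.1 dB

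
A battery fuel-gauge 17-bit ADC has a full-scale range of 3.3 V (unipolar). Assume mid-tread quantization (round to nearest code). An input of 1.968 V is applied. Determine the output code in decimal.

LSB = 3.3 V / 131072 = 25.18 µV.
(1.968 − 0) / 2.5177e-05 = 78166.575 LSBs.
So the output code is 78167.

code 78167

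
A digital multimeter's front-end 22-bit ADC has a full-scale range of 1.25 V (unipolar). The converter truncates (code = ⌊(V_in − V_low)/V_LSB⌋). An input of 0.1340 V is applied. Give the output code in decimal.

LSB = 1.25 V / 4194304 = 0.30 µV.
Input sits at 449629.389 steps above V_low.
Floor → code 449629.

code 449629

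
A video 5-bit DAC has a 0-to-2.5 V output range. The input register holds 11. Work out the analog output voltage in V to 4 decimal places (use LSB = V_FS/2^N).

0.8594 V

LSB = 2.5 V / 2^5 = 78.125 mV.
V_out = 0 + 11 × 0.078125 V = 0.859375 V.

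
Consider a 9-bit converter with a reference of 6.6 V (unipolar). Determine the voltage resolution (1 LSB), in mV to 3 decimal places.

12.891 mV

Full-scale span = 6.6 V.
LSB = 6.6 / 2^9 = 6.6 / 512 = 0.0128906 V = 12.891 mV.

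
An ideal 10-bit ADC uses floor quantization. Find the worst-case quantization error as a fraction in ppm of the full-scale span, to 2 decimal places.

976.56 ppm

Truncating → worst-case error = 1 LSB = V_FS/2^10, so 1e+06/1024 = 976.562 ppm of full scale.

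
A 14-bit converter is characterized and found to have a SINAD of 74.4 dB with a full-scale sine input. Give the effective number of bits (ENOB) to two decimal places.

12.07 bits

ENOB = (SINAD − 1.76) / 6.02 = (74.4 − 1.76)/6.02 = 12.066.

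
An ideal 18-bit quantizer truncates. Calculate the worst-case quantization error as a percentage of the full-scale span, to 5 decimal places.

0.00038 %

Truncating → worst-case error = 1 LSB = V_FS/2^18, so 100/262144 = 0.00038147 % of full scale.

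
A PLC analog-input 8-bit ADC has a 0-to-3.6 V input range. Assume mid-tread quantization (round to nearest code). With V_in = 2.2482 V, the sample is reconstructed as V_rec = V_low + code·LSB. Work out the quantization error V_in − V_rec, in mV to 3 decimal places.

One LSB is 3.6 V / 256 = 14.062 mV.
Scaled input = 159.8720 LSBs, so code = 160.
V_rec = 0 + 160·0.0140625 = 2.25 V.
Error = 2.2482 − 2.25 = -0.0018 V = -1.800 mV.

-1.800 mV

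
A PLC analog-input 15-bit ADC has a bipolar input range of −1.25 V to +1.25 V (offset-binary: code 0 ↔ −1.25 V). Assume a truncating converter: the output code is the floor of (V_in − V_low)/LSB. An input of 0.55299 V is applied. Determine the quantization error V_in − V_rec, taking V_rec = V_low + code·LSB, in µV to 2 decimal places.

11.48 µV

LSB = 2.5/2^15 = 76.29 µV.
Scaled input = 23632.1505 LSBs, so code = 23632.
Code 23632 maps back to (−1.25) + 23632×7.62939e-05 V = 0.55297852 V.
Error = 0.55299 − 0.55297852 = 1.14844e-05 V = 11.48 µV.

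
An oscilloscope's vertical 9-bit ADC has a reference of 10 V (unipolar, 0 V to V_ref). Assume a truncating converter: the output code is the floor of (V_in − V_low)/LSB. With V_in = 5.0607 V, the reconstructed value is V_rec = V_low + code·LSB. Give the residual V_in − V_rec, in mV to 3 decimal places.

2.106 mV

One LSB is 10 V / 512 = 19.531 mV.
(V_in − V_low)/LSB = (5.0607 − 0)/0.0195312 = 259.1078 → code 259 (floor).
Code 259 maps back to 0 + 259×0.0195312 V = 5.0585938 V.
Error = 5.0607 − 5.0585938 = 0.00210625 V = 2.106 mV.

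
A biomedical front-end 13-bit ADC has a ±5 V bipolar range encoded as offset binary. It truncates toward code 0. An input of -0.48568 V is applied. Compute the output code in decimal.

code 3698

LSB = 10 V / 8192 = 1.221 mV.
(-0.48568 − (−5)) / 0.0012207 = 3698.131 LSBs.
Floor → code 3698.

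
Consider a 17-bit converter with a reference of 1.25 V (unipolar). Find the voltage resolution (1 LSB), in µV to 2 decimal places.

9.54 µV

Full-scale span = 1.25 V.
LSB = 1.25 / 2^17 = 1.25 / 131072 = 9.53674e-06 V = 9.54 µV.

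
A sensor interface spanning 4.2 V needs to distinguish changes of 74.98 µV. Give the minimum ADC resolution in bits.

Number of steps required ≥ 4.2 V / 74.98 µV = 56014.94.
Need 2^N ≥ 56014.94; 2^15 = 32768, 2^16 = 65536.
Minimum N = 16.

16 bits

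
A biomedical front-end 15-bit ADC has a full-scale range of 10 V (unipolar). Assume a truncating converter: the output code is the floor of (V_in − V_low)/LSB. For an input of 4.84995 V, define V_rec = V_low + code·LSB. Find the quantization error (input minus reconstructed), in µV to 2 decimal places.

96.48 µV

Step size: 10 V ÷ 2^15 = 305.18 µV.
(4.84995 − 0)/0.000305176 = 15892.3162; ⌊·⌋ gives code 15892.
V_rec = 0 + 15892·0.000305176 = 4.8498535 V.
V_in − V_rec = 9.64844e-05 V = 96.48 µV.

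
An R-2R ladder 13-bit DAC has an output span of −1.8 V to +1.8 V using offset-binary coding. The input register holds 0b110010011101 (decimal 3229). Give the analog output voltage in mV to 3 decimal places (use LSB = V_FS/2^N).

-381.006 mV

LSB = 3.6 V / 2^13 = 439.45 µV.
Code 0b110010011101 = 3229 decimal.
V_out = (−1.8) + 3229 × 0.000439453 V = -0.381006 V.
= -381.006 mV.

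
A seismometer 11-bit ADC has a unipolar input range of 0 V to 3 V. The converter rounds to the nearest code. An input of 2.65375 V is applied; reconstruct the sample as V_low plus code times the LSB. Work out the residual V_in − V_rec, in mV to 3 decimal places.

One LSB is 3 V / 2048 = 1.465 mV.
Scaled input = 1811.6267 LSBs, so code = 1812.
Reconstructed: 2.6542969 V.
Difference: -0.000546875 V → -0.547 mV.

-0.547 mV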